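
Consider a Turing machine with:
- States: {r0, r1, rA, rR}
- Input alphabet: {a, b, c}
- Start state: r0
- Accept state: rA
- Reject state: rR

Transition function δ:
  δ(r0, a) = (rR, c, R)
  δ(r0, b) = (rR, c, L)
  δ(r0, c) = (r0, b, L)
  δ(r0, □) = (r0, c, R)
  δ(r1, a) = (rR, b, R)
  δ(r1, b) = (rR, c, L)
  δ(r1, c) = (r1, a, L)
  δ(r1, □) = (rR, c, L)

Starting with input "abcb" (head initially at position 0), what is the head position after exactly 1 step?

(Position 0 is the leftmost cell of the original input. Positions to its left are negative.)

Execution trace (head position shown):
Step 0: [r0]abcb  (head at position 0)
Step 1: move right → c[rR]bcb  (head at position 1)

After 1 step, the head is at position 1.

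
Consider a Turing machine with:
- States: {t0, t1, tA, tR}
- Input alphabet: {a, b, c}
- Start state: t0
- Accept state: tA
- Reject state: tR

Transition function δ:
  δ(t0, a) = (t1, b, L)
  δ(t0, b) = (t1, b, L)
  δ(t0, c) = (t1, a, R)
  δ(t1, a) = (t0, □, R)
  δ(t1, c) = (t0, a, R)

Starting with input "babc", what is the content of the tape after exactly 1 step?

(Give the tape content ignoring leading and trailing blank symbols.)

Execution trace:
Initial: [t0]babc
Step 1: δ(t0, b) = (t1, b, L) → [t1]□babc

No transition is defined for δ(t1, □). By convention the machine halts and rejects.

After 1 step, the tape (ignoring leading/trailing blanks) is: babc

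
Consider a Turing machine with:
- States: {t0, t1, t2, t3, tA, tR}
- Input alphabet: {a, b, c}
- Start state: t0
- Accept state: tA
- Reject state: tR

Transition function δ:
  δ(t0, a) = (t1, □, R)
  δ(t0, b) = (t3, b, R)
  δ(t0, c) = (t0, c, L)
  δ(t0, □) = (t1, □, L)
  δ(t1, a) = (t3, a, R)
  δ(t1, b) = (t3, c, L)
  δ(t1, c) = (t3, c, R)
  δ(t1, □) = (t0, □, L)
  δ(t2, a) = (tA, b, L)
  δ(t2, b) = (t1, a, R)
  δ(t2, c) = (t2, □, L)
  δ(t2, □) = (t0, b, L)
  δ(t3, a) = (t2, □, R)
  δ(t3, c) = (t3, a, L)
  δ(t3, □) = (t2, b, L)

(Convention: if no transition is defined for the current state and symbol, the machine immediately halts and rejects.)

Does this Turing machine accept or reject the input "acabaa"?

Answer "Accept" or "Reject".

Execution trace:
Initial: [t0]acabaa
Step 1: δ(t0, a) = (t1, □, R) → □[t1]cabaa
Step 2: δ(t1, c) = (t3, c, R) → □c[t3]abaa
Step 3: δ(t3, a) = (t2, □, R) → □c□[t2]baa
Step 4: δ(t2, b) = (t1, a, R) → □c□a[t1]aa
Step 5: δ(t1, a) = (t3, a, R) → □c□aa[t3]a
Step 6: δ(t3, a) = (t2, □, R) → □c□aa□[t2]□
Step 7: δ(t2, □) = (t0, b, L) → □c□aa[t0]□b
Step 8: δ(t0, □) = (t1, □, L) → □c□a[t1]a□b
Step 9: δ(t1, a) = (t3, a, R) → □c□aa[t3]□b
Step 10: δ(t3, □) = (t2, b, L) → □c□a[t2]abb
Step 11: δ(t2, a) = (tA, b, L) → □c□[tA]abbb

The machine reaches the accept state tA and halts.

Answer: Accept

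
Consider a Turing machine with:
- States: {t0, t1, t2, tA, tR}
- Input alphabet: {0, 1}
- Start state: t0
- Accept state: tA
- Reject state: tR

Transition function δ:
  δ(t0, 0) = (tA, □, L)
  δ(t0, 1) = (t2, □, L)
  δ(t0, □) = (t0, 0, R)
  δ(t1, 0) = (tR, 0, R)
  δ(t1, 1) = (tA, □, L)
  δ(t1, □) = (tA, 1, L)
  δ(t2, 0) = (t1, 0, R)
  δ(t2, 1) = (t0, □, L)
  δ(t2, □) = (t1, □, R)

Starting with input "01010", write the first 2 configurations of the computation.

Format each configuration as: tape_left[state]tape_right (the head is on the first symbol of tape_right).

Transitions applied:
Step 1: δ(t0, 0) = (tA, □, L)

The first 2 configurations are:
[t0]01010 ⊢ [tA]□□1010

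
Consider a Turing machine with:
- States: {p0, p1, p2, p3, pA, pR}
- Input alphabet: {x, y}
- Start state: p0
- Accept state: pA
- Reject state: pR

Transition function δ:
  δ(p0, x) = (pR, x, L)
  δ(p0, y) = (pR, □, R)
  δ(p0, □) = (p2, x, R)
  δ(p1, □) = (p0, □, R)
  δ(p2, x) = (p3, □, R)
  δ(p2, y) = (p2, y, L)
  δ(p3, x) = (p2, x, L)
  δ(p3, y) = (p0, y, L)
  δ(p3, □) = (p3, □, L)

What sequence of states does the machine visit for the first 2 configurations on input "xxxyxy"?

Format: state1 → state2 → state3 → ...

Execution trace:
Initial: [p0]xxxyxy
Step 1: δ(p0, x) = (pR, x, L) → [pR]□xxxyxy

The machine reaches the reject state pR and halts.

State sequence: p0 → pR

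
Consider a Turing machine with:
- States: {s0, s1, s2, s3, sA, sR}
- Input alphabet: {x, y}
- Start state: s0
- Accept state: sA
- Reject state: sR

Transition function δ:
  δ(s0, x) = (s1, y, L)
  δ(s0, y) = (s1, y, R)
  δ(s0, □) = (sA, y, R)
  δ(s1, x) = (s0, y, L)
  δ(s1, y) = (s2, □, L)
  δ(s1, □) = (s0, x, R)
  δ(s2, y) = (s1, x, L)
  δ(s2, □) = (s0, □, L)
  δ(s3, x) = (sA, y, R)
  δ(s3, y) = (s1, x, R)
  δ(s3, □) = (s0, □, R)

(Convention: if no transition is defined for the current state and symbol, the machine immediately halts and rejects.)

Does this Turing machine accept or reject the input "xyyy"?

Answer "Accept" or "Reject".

Execution trace:
Initial: [s0]xyyy
Step 1: δ(s0, x) = (s1, y, L) → [s1]□yyyy
Step 2: δ(s1, □) = (s0, x, R) → x[s0]yyyy
Step 3: δ(s0, y) = (s1, y, R) → xy[s1]yyy
Step 4: δ(s1, y) = (s2, □, L) → x[s2]y□yy
Step 5: δ(s2, y) = (s1, x, L) → [s1]xx□yy
Step 6: δ(s1, x) = (s0, y, L) → [s0]□yx□yy
Step 7: δ(s0, □) = (sA, y, R) → y[sA]yx□yy

The machine reaches the accept state sA and halts.

Answer: Accept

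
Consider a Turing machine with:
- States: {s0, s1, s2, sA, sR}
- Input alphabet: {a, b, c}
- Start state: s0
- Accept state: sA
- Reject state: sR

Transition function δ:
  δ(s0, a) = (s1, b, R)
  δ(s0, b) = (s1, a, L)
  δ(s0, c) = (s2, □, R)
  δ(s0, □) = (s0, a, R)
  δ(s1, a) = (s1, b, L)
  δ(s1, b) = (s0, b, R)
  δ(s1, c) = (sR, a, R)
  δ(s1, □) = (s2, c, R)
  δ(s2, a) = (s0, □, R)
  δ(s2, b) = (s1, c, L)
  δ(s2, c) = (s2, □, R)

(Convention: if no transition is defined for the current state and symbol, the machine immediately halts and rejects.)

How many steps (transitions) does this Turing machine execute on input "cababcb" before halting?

Execution trace:
Initial: [s0]cababcb
Step 1: δ(s0, c) = (s2, □, R) → □[s2]ababcb
Step 2: δ(s2, a) = (s0, □, R) → □□[s0]babcb
Step 3: δ(s0, b) = (s1, a, L) → □[s1]□aabcb
Step 4: δ(s1, □) = (s2, c, R) → □c[s2]aabcb
Step 5: δ(s2, a) = (s0, □, R) → □c□[s0]abcb
Step 6: δ(s0, a) = (s1, b, R) → □c□b[s1]bcb
Step 7: δ(s1, b) = (s0, b, R) → □c□bb[s0]cb
Step 8: δ(s0, c) = (s2, □, R) → □c□bb□[s2]b
Step 9: δ(s2, b) = (s1, c, L) → □c□bb[s1]□c
Step 10: δ(s1, □) = (s2, c, R) → □c□bbc[s2]c
Step 11: δ(s2, c) = (s2, □, R) → □c□bbc□[s2]□

No transition is defined for δ(s2, □). By convention the machine halts and rejects.

The machine executed 11 steps before halting.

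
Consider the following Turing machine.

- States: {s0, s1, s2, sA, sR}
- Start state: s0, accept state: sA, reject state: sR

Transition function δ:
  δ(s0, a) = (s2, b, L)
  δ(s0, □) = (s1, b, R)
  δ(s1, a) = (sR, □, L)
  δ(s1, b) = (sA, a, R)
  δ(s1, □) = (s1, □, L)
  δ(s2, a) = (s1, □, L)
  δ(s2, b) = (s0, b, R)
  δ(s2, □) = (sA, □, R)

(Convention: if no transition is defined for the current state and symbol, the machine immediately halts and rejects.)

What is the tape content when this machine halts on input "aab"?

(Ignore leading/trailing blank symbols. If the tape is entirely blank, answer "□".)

Execution trace:
Initial: [s0]aab
Step 1: δ(s0, a) = (s2, b, L) → [s2]□bab
Step 2: δ(s2, □) = (sA, □, R) → □[sA]bab

The machine reaches the accept state sA and halts.

Final tape (ignoring leading/trailing blanks): bab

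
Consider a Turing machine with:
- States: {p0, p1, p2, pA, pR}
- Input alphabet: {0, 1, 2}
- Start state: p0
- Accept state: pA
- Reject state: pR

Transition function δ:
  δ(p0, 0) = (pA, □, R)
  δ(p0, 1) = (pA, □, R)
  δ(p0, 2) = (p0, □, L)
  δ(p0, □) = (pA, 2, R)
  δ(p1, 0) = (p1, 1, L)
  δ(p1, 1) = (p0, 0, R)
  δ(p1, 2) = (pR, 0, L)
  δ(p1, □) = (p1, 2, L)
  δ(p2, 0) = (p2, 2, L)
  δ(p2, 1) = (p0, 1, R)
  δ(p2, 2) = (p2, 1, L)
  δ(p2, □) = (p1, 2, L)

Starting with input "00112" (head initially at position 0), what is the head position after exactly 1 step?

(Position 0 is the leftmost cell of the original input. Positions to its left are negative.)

Execution trace (head position shown):
Step 0: [p0]00112  (head at position 0)
Step 1: move right → □[pA]0112  (head at position 1)

After 1 step, the head is at position 1.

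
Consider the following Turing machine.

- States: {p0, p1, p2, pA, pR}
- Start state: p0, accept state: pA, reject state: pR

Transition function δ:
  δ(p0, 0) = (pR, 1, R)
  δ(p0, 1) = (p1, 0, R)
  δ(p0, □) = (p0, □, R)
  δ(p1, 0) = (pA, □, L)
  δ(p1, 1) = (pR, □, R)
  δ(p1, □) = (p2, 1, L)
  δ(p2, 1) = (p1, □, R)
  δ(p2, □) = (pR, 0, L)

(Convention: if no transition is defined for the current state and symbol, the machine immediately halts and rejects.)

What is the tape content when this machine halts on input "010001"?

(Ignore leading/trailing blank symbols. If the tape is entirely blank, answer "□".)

Execution trace:
Initial: [p0]010001
Step 1: δ(p0, 0) = (pR, 1, R) → 1[pR]10001

The machine reaches the reject state pR and halts.

Final tape (ignoring leading/trailing blanks): 110001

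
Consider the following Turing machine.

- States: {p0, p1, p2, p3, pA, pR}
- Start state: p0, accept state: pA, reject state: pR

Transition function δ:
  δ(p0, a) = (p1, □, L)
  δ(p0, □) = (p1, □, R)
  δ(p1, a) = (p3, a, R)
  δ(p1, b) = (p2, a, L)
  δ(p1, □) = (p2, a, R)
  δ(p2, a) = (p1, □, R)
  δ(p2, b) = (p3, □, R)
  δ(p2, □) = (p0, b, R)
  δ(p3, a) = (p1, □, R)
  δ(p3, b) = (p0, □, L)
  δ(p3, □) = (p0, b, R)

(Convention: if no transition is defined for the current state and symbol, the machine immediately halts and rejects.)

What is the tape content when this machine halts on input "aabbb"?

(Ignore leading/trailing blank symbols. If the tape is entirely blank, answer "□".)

Execution trace:
Initial: [p0]aabbb
Step 1: δ(p0, a) = (p1, □, L) → [p1]□□abbb
Step 2: δ(p1, □) = (p2, a, R) → a[p2]□abbb
Step 3: δ(p2, □) = (p0, b, R) → ab[p0]abbb
Step 4: δ(p0, a) = (p1, □, L) → a[p1]b□bbb
Step 5: δ(p1, b) = (p2, a, L) → [p2]aa□bbb
Step 6: δ(p2, a) = (p1, □, R) → □[p1]a□bbb
Step 7: δ(p1, a) = (p3, a, R) → □a[p3]□bbb
Step 8: δ(p3, □) = (p0, b, R) → □ab[p0]bbb

No transition is defined for δ(p0, b). By convention the machine halts and rejects.

Final tape (ignoring leading/trailing blanks): abbbb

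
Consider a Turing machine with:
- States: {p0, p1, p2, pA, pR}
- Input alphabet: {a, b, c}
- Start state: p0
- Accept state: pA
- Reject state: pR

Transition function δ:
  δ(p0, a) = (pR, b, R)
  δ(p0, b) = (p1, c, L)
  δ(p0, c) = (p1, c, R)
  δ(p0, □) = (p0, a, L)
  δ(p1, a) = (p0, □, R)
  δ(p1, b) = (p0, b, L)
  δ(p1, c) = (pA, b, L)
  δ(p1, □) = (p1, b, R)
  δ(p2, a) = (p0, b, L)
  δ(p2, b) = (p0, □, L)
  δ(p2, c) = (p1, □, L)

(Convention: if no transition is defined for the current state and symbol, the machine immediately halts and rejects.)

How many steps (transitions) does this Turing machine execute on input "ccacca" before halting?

Execution trace:
Initial: [p0]ccacca
Step 1: δ(p0, c) = (p1, c, R) → c[p1]cacca
Step 2: δ(p1, c) = (pA, b, L) → [pA]cbacca

The machine reaches the accept state pA and halts.

The machine executed 2 steps before halting.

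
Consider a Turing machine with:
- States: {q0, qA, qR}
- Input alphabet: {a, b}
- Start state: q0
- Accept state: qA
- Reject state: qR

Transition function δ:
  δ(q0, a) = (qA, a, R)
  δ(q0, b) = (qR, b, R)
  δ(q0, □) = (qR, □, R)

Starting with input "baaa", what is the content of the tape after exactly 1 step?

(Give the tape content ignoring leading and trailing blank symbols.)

Execution trace:
Initial: [q0]baaa
Step 1: δ(q0, b) = (qR, b, R) → b[qR]aaa

The machine reaches the reject state qR and halts.

After 1 step, the tape (ignoring leading/trailing blanks) is: baaa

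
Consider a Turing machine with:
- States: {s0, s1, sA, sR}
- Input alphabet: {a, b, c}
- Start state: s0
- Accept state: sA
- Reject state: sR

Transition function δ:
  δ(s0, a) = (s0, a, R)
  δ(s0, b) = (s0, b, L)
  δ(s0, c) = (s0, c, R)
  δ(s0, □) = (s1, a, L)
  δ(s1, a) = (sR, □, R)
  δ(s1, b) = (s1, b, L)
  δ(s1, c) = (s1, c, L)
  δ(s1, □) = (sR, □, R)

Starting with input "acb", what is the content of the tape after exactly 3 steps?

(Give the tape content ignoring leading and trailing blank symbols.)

Execution trace:
Initial: [s0]acb
Step 1: δ(s0, a) = (s0, a, R) → a[s0]cb
Step 2: δ(s0, c) = (s0, c, R) → ac[s0]b
Step 3: δ(s0, b) = (s0, b, L) → a[s0]cb

After 3 steps, the tape (ignoring leading/trailing blanks) is: acb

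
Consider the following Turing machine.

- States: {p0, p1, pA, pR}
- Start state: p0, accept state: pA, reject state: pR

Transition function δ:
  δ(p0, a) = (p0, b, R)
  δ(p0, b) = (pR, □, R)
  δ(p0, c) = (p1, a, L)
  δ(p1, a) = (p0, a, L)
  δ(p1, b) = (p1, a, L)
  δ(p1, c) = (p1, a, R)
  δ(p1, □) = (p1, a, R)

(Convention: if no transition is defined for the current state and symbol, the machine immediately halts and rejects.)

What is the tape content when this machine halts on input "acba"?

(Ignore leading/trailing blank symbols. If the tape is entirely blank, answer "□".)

Execution trace:
Initial: [p0]acba
Step 1: δ(p0, a) = (p0, b, R) → b[p0]cba
Step 2: δ(p0, c) = (p1, a, L) → [p1]baba
Step 3: δ(p1, b) = (p1, a, L) → [p1]□aaba
Step 4: δ(p1, □) = (p1, a, R) → a[p1]aaba
Step 5: δ(p1, a) = (p0, a, L) → [p0]aaaba
Step 6: δ(p0, a) = (p0, b, R) → b[p0]aaba
Step 7: δ(p0, a) = (p0, b, R) → bb[p0]aba
Step 8: δ(p0, a) = (p0, b, R) → bbb[p0]ba
Step 9: δ(p0, b) = (pR, □, R) → bbb□[pR]a

The machine reaches the reject state pR and halts.

Final tape (ignoring leading/trailing blanks): bbb□a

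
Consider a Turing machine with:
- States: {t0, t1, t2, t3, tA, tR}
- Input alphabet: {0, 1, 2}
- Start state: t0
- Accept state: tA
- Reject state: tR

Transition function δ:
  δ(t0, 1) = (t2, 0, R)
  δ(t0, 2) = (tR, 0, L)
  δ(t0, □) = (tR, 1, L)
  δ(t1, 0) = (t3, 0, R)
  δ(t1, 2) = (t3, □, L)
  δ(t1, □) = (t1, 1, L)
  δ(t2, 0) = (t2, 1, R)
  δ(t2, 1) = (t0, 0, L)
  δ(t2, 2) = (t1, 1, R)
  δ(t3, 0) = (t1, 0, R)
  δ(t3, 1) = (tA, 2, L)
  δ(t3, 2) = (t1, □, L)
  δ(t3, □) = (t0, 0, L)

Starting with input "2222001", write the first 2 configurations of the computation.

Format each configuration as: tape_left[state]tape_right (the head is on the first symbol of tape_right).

Transitions applied:
Step 1: δ(t0, 2) = (tR, 0, L)

The first 2 configurations are:
[t0]2222001 ⊢ [tR]□0222001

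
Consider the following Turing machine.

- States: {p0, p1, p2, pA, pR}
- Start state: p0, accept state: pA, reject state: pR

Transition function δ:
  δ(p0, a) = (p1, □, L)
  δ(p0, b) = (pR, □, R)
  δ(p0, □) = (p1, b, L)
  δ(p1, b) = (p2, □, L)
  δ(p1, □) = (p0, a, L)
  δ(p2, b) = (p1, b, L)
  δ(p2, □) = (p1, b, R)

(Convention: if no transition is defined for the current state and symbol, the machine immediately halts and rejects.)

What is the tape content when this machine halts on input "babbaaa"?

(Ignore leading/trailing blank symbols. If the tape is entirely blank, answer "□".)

Execution trace:
Initial: [p0]babbaaa
Step 1: δ(p0, b) = (pR, □, R) → □[pR]abbaaa

The machine reaches the reject state pR and halts.

Final tape (ignoring leading/trailing blanks): abbaaa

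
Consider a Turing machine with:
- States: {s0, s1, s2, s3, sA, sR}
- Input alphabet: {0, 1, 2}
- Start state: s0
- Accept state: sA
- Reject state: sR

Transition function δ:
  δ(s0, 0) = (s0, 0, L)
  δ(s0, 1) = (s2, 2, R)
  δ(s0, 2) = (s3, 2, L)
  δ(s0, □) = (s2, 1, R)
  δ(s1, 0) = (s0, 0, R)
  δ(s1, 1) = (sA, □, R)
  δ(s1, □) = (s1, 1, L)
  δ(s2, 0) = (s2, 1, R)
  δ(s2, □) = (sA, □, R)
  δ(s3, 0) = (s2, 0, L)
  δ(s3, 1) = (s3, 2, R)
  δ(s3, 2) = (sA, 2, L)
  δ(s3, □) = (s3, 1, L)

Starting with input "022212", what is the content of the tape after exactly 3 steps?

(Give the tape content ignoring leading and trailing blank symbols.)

Execution trace:
Initial: [s0]022212
Step 1: δ(s0, 0) = (s0, 0, L) → [s0]□022212
Step 2: δ(s0, □) = (s2, 1, R) → 1[s2]022212
Step 3: δ(s2, 0) = (s2, 1, R) → 11[s2]22212

No transition is defined for δ(s2, 2). By convention the machine halts and rejects.

After 3 steps, the tape (ignoring leading/trailing blanks) is: 1122212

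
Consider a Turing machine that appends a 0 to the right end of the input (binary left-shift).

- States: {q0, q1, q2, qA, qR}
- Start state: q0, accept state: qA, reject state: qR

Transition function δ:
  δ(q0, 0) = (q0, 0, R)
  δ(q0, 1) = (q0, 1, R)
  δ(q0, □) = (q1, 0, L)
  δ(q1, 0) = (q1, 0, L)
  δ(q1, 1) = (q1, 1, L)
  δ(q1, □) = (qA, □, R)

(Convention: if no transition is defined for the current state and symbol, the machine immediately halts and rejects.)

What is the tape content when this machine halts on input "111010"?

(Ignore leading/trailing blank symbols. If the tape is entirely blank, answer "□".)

Execution trace:
Initial: [q0]111010
Step 1: δ(q0, 1) = (q0, 1, R) → 1[q0]11010
Step 2: δ(q0, 1) = (q0, 1, R) → 11[q0]1010
Step 3: δ(q0, 1) = (q0, 1, R) → 111[q0]010
Step 4: δ(q0, 0) = (q0, 0, R) → 1110[q0]10
Step 5: δ(q0, 1) = (q0, 1, R) → 11101[q0]0
Step 6: δ(q0, 0) = (q0, 0, R) → 111010[q0]□
Step 7: δ(q0, □) = (q1, 0, L) → 11101[q1]00
Step 8: δ(q1, 0) = (q1, 0, L) → 1110[q1]100
Step 9: δ(q1, 1) = (q1, 1, L) → 111[q1]0100
Step 10: δ(q1, 0) = (q1, 0, L) → 11[q1]10100
Step 11: δ(q1, 1) = (q1, 1, L) → 1[q1]110100
Step 12: δ(q1, 1) = (q1, 1, L) → [q1]1110100
Step 13: δ(q1, 1) = (q1, 1, L) → [q1]□1110100
Step 14: δ(q1, □) = (qA, □, R) → □[qA]1110100

The machine reaches the accept state qA and halts.

Final tape (ignoring leading/trailing blanks): 1110100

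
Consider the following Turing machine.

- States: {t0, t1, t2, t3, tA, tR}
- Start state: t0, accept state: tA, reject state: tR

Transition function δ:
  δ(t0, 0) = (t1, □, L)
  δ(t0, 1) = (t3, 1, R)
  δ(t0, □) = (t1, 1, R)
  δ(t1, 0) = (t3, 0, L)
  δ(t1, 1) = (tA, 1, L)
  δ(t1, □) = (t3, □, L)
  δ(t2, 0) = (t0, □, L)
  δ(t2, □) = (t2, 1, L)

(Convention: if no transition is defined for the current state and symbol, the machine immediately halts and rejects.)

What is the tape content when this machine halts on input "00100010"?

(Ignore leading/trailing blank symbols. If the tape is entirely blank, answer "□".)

Execution trace:
Initial: [t0]00100010
Step 1: δ(t0, 0) = (t1, □, L) → [t1]□□0100010
Step 2: δ(t1, □) = (t3, □, L) → [t3]□□□0100010

No transition is defined for δ(t3, □). By convention the machine halts and rejects.

Final tape (ignoring leading/trailing blanks): 0100010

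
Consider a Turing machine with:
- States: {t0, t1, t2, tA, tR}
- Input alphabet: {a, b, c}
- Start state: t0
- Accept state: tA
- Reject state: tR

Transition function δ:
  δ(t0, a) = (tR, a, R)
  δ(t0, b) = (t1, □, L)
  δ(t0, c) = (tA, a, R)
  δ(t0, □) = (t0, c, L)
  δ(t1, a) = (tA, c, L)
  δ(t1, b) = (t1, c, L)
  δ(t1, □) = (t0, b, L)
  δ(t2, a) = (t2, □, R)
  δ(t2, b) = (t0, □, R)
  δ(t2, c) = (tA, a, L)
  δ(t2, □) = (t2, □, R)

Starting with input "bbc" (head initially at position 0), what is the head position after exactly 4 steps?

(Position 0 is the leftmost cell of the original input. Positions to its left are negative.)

Execution trace (head position shown):
Step 0: [t0]bbc  (head at position 0)
Step 1: move left → [t1]□□bc  (head at position -1)
Step 2: move left → [t0]□b□bc  (head at position -2)
Step 3: move left → [t0]□cb□bc  (head at position -3)
Step 4: move left → [t0]□ccb□bc  (head at position -4)

After 4 steps, the head is at position -4.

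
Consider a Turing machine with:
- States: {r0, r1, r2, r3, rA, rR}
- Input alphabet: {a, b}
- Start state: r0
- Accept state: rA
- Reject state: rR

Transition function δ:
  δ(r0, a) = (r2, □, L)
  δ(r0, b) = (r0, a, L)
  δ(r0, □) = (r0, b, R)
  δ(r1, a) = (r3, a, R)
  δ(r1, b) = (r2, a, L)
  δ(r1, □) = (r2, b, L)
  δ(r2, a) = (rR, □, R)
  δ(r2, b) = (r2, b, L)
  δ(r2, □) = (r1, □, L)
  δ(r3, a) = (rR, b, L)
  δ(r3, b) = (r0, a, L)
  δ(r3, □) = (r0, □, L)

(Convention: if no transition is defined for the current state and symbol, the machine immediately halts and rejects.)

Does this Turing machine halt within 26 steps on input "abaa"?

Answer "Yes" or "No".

Execution trace:
Initial: [r0]abaa
Step 1: δ(r0, a) = (r2, □, L) → [r2]□□baa
Step 2: δ(r2, □) = (r1, □, L) → [r1]□□□baa
Step 3: δ(r1, □) = (r2, b, L) → [r2]□b□□baa
Step 4: δ(r2, □) = (r1, □, L) → [r1]□□b□□baa
Step 5: δ(r1, □) = (r2, b, L) → [r2]□b□b□□baa
Step 6: δ(r2, □) = (r1, □, L) → [r1]□□b□b□□baa
Step 7: δ(r1, □) = (r2, b, L) → [r2]□b□b□b□□baa
Step 8: δ(r2, □) = (r1, □, L) → [r1]□□b□b□b□□baa
Step 9: δ(r1, □) = (r2, b, L) → [r2]□b□b□b□b□□baa
Step 10: δ(r2, □) = (r1, □, L) → [r1]□□b□b□b□b□□baa
Step 11: δ(r1, □) = (r2, b, L) → [r2]□b□b□b□b□b□□baa
Step 12: δ(r2, □) = (r1, □, L) → [r1]□□b□b□b□b□b□□baa
Step 13: δ(r1, □) = (r2, b, L) → [r2]□b□b□b□b□b□b□□baa
Step 14: δ(r2, □) = (r1, □, L) → [r1]□□b□b□b□b□b□b□□baa
Step 15: δ(r1, □) = (r2, b, L) → [r2]□b□b□b□b□b□b□b□□baa
Step 16: δ(r2, □) = (r1, □, L) → [r1]□□b□b□b□b□b□b□b□□baa
Step 17: δ(r1, □) = (r2, b, L) → [r2]□b□b□b□b□b□b□b□b□□baa
Step 18: δ(r2, □) = (r1, □, L) → [r1]□□b□b□b□b□b□b□b□b□□baa
Step 19: δ(r1, □) = (r2, b, L) → [r2]□b□b□b□b□b□b□b□b□b□□baa
Step 20: δ(r2, □) = (r1, □, L) → [r1]□□b□b□b□b□b□b□b□b□b□□baa
Step 21: δ(r1, □) = (r2, b, L) → [r2]□b□b□b□b□b□b□b□b□b□b□□baa
Step 22: δ(r2, □) = (r1, □, L) → [r1]□□b□b□b□b□b□b□b□b□b□b□□baa
Step 23: δ(r1, □) = (r2, b, L) → [r2]□b□b□b□b□b□b□b□b□b□b□b□□baa
Step 24: δ(r2, □) = (r1, □, L) → [r1]□□b□b□b□b□b□b□b□b□b□b□b□□baa
Step 25: δ(r1, □) = (r2, b, L) → [r2]□b□b□b□b□b□b□b□b□b□b□b□b□□baa
Step 26: δ(r2, □) = (r1, □, L) → [r1]□□b□b□b□b□b□b□b□b□b□b□b□b□□baa

The machine has not reached a halting state after 26 steps.
The machine did not halt within the 26-step bound.

Answer: No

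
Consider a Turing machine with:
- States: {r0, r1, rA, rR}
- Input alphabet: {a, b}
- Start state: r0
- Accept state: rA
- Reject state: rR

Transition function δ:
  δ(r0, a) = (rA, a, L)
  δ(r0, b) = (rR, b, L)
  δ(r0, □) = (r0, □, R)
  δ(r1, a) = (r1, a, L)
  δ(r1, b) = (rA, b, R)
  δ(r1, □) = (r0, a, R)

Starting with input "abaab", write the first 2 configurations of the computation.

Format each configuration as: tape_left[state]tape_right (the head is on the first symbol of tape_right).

Transitions applied:
Step 1: δ(r0, a) = (rA, a, L)

The first 2 configurations are:
[r0]abaab ⊢ [rA]□abaab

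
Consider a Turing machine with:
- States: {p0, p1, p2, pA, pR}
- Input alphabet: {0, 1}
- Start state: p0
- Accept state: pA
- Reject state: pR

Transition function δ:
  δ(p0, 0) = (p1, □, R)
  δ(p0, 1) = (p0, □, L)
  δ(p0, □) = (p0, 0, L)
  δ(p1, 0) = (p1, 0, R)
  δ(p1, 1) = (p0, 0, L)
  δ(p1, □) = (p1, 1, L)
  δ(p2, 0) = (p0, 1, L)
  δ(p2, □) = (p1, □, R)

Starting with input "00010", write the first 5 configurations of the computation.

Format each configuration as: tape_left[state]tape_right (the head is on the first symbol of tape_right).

Transitions applied:
Step 1: δ(p0, 0) = (p1, □, R)
Step 2: δ(p1, 0) = (p1, 0, R)
Step 3: δ(p1, 0) = (p1, 0, R)
Step 4: δ(p1, 1) = (p0, 0, L)

The first 5 configurations are:
[p0]00010 ⊢ □[p1]0010 ⊢ □0[p1]010 ⊢ □00[p1]10 ⊢ □0[p0]000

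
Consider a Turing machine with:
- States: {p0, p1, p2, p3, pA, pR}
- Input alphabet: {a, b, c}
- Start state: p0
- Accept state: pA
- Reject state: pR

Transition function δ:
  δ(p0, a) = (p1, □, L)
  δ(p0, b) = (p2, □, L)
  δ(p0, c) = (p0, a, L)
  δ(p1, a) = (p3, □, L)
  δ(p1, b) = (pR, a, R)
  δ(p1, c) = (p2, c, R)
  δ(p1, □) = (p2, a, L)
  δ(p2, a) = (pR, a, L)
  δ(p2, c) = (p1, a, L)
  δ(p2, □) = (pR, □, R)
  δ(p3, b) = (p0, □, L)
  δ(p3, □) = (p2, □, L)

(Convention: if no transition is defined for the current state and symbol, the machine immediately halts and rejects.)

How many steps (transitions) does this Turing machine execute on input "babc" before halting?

Execution trace:
Initial: [p0]babc
Step 1: δ(p0, b) = (p2, □, L) → [p2]□□abc
Step 2: δ(p2, □) = (pR, □, R) → □[pR]□abc

The machine reaches the reject state pR and halts.

The machine executed 2 steps before halting.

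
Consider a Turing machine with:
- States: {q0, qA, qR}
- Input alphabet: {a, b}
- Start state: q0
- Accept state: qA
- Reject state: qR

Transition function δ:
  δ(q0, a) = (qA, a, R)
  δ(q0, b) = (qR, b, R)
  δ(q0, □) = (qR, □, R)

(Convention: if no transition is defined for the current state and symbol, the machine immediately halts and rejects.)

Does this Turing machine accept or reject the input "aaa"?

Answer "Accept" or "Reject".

Execution trace:
Initial: [q0]aaa
Step 1: δ(q0, a) = (qA, a, R) → a[qA]aa

The machine reaches the accept state qA and halts.

Answer: Accept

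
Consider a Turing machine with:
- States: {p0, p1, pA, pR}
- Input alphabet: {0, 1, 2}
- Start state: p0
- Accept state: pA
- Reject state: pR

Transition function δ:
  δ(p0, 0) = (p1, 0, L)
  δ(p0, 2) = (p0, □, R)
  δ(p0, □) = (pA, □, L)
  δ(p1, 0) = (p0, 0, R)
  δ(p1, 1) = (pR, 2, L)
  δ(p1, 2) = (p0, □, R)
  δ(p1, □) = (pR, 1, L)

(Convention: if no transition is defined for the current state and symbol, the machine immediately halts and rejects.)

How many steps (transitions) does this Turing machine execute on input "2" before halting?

Execution trace:
Initial: [p0]2
Step 1: δ(p0, 2) = (p0, □, R) → □[p0]□
Step 2: δ(p0, □) = (pA, □, L) → [pA]□□

The machine reaches the accept state pA and halts.

The machine executed 2 steps before halting.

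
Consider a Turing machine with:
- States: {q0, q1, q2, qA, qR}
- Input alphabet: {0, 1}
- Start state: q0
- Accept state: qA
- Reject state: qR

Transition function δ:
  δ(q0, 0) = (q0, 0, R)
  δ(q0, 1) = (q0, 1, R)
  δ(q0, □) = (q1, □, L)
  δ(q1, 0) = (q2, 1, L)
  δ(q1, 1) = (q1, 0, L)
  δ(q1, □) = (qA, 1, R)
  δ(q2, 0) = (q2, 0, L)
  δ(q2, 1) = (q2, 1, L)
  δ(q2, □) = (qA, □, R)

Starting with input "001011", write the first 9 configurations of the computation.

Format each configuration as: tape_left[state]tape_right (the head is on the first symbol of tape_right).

Transitions applied:
Step 1: δ(q0, 0) = (q0, 0, R)
Step 2: δ(q0, 0) = (q0, 0, R)
Step 3: δ(q0, 1) = (q0, 1, R)
Step 4: δ(q0, 0) = (q0, 0, R)
Step 5: δ(q0, 1) = (q0, 1, R)
Step 6: δ(q0, 1) = (q0, 1, R)
Step 7: δ(q0, □) = (q1, □, L)
Step 8: δ(q1, 1) = (q1, 0, L)

The first 9 configurations are:
[q0]001011 ⊢ 0[q0]01011 ⊢ 00[q0]1011 ⊢ 001[q0]011 ⊢ 0010[q0]11 ⊢ 00101[q0]1 ⊢ 001011[q0]□ ⊢ 00101[q1]1□ ⊢ 0010[q1]10□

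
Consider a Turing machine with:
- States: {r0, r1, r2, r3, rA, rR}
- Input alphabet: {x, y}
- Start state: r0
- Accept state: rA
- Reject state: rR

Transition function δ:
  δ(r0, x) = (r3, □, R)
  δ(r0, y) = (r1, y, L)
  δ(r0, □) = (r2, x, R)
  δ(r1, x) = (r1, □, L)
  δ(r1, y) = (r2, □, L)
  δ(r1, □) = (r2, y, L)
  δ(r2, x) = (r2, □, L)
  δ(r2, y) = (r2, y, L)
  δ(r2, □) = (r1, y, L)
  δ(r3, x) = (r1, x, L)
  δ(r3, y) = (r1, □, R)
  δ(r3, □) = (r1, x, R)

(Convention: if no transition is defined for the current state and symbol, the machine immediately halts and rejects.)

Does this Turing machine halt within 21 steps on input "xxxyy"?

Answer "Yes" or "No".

Execution trace:
Initial: [r0]xxxyy
Step 1: δ(r0, x) = (r3, □, R) → □[r3]xxyy
Step 2: δ(r3, x) = (r1, x, L) → [r1]□xxyy
Step 3: δ(r1, □) = (r2, y, L) → [r2]□yxxyy
Step 4: δ(r2, □) = (r1, y, L) → [r1]□yyxxyy
Step 5: δ(r1, □) = (r2, y, L) → [r2]□yyyxxyy
Step 6: δ(r2, □) = (r1, y, L) → [r1]□yyyyxxyy
Step 7: δ(r1, □) = (r2, y, L) → [r2]□yyyyyxxyy
Step 8: δ(r2, □) = (r1, y, L) → [r1]□yyyyyyxxyy
Step 9: δ(r1, □) = (r2, y, L) → [r2]□yyyyyyyxxyy
Step 10: δ(r2, □) = (r1, y, L) → [r1]□yyyyyyyyxxyy
Step 11: δ(r1, □) = (r2, y, L) → [r2]□yyyyyyyyyxxyy
Step 12: δ(r2, □) = (r1, y, L) → [r1]□yyyyyyyyyyxxyy
Step 13: δ(r1, □) = (r2, y, L) → [r2]□yyyyyyyyyyyxxyy
Step 14: δ(r2, □) = (r1, y, L) → [r1]□yyyyyyyyyyyyxxyy
Step 15: δ(r1, □) = (r2, y, L) → [r2]□yyyyyyyyyyyyyxxyy
Step 16: δ(r2, □) = (r1, y, L) → [r1]□yyyyyyyyyyyyyyxxyy
Step 17: δ(r1, □) = (r2, y, L) → [r2]□yyyyyyyyyyyyyyyxxyy
Step 18: δ(r2, □) = (r1, y, L) → [r1]□yyyyyyyyyyyyyyyyxxyy
Step 19: δ(r1, □) = (r2, y, L) → [r2]□yyyyyyyyyyyyyyyyyxxyy
Step 20: δ(r2, □) = (r1, y, L) → [r1]□yyyyyyyyyyyyyyyyyyxxyy
Step 21: δ(r1, □) = (r2, y, L) → [r2]□yyyyyyyyyyyyyyyyyyyxxyy

The machine has not reached a halting state after 21 steps.
The machine did not halt within the 21-step bound.

Answer: No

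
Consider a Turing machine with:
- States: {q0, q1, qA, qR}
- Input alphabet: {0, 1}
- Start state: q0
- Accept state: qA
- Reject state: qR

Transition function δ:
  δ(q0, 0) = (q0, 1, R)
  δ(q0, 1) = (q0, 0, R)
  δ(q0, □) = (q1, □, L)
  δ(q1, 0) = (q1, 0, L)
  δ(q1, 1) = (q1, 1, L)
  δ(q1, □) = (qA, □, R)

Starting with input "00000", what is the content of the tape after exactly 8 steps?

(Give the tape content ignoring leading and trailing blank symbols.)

Execution trace:
Initial: [q0]00000
Step 1: δ(q0, 0) = (q0, 1, R) → 1[q0]0000
Step 2: δ(q0, 0) = (q0, 1, R) → 11[q0]000
Step 3: δ(q0, 0) = (q0, 1, R) → 111[q0]00
Step 4: δ(q0, 0) = (q0, 1, R) → 1111[q0]0
Step 5: δ(q0, 0) = (q0, 1, R) → 11111[q0]□
Step 6: δ(q0, □) = (q1, □, L) → 1111[q1]1□
Step 7: δ(q1, 1) = (q1, 1, L) → 111[q1]11□
Step 8: δ(q1, 1) = (q1, 1, L) → 11[q1]111□

After 8 steps, the tape (ignoring leading/trailing blanks) is: 11111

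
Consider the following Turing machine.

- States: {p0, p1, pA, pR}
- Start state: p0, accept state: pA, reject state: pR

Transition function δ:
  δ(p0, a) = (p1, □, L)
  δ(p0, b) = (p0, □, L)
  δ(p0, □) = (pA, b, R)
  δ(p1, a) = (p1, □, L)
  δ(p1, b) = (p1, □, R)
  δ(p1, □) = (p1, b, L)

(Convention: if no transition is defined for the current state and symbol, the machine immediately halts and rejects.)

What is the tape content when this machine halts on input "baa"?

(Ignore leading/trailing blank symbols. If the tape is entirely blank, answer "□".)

Execution trace:
Initial: [p0]baa
Step 1: δ(p0, b) = (p0, □, L) → [p0]□□aa
Step 2: δ(p0, □) = (pA, b, R) → b[pA]□aa

The machine reaches the accept state pA and halts.

Final tape (ignoring leading/trailing blanks): b□aa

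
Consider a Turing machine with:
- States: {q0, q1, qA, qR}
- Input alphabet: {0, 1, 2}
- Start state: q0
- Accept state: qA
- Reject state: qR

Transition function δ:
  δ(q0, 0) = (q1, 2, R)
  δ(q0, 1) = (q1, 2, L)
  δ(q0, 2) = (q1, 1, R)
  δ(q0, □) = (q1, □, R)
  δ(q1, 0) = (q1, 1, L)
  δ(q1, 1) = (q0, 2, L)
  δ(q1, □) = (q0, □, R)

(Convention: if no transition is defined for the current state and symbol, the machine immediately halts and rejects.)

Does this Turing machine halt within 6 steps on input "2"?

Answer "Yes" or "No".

Execution trace:
Initial: [q0]2
Step 1: δ(q0, 2) = (q1, 1, R) → 1[q1]□
Step 2: δ(q1, □) = (q0, □, R) → 1□[q0]□
Step 3: δ(q0, □) = (q1, □, R) → 1□□[q1]□
Step 4: δ(q1, □) = (q0, □, R) → 1□□□[q0]□
Step 5: δ(q0, □) = (q1, □, R) → 1□□□□[q1]□
Step 6: δ(q1, □) = (q0, □, R) → 1□□□□□[q0]□

The machine has not reached a halting state after 6 steps.
The machine did not halt within the 6-step bound.

Answer: No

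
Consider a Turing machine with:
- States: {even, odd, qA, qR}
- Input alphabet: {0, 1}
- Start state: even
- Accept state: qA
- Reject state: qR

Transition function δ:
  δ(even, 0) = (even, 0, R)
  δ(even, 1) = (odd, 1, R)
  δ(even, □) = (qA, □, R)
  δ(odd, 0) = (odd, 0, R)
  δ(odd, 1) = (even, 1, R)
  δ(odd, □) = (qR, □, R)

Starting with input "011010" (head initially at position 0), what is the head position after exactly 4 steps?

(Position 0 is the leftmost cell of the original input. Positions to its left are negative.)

Execution trace (head position shown):
Step 0: [even]011010  (head at position 0)
Step 1: move right → 0[even]11010  (head at position 1)
Step 2: move right → 01[odd]1010  (head at position 2)
Step 3: move right → 011[even]010  (head at position 3)
Step 4: move right → 0110[even]10  (head at position 4)

After 4 steps, the head is at position 4.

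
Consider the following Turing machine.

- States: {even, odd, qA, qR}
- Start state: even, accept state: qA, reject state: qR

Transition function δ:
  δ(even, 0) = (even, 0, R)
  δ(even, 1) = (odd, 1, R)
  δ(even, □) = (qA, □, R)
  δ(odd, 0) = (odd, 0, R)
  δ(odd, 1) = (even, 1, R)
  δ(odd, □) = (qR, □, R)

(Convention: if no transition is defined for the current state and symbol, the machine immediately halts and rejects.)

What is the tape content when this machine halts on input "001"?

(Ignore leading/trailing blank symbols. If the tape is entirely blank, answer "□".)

Execution trace:
Initial: [even]001
Step 1: δ(even, 0) = (even, 0, R) → 0[even]01
Step 2: δ(even, 0) = (even, 0, R) → 00[even]1
Step 3: δ(even, 1) = (odd, 1, R) → 001[odd]□
Step 4: δ(odd, □) = (qR, □, R) → 001□[qR]□

The machine reaches the reject state qR and halts.

Final tape (ignoring leading/trailing blanks): 001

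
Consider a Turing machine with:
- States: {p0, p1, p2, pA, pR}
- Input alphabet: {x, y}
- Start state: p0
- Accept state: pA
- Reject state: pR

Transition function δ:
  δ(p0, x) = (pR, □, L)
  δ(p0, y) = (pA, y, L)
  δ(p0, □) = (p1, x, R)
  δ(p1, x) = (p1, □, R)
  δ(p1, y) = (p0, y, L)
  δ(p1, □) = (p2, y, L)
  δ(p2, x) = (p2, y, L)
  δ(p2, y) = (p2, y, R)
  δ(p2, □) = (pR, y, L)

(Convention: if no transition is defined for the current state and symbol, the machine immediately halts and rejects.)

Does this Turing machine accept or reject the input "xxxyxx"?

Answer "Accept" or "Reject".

Execution trace:
Initial: [p0]xxxyxx
Step 1: δ(p0, x) = (pR, □, L) → [pR]□□xxyxx

The machine reaches the reject state pR and halts.

Answer: Reject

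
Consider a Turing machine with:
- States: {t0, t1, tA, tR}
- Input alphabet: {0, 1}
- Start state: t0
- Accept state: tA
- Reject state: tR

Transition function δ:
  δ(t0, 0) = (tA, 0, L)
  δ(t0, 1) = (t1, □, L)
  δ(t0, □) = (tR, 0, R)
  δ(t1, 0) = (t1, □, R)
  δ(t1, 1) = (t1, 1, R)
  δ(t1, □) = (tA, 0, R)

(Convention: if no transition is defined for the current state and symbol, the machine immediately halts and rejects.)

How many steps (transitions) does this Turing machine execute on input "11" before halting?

Execution trace:
Initial: [t0]11
Step 1: δ(t0, 1) = (t1, □, L) → [t1]□□1
Step 2: δ(t1, □) = (tA, 0, R) → 0[tA]□1

The machine reaches the accept state tA and halts.

The machine executed 2 steps before halting.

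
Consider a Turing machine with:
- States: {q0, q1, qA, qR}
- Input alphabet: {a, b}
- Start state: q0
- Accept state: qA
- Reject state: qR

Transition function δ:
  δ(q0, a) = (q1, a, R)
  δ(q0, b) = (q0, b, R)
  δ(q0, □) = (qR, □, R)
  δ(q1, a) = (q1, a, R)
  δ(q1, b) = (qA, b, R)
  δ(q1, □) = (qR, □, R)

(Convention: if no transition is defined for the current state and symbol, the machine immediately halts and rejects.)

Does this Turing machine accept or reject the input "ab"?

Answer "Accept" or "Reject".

Execution trace:
Initial: [q0]ab
Step 1: δ(q0, a) = (q1, a, R) → a[q1]b
Step 2: δ(q1, b) = (qA, b, R) → ab[qA]□

The machine reaches the accept state qA and halts.

Answer: Accept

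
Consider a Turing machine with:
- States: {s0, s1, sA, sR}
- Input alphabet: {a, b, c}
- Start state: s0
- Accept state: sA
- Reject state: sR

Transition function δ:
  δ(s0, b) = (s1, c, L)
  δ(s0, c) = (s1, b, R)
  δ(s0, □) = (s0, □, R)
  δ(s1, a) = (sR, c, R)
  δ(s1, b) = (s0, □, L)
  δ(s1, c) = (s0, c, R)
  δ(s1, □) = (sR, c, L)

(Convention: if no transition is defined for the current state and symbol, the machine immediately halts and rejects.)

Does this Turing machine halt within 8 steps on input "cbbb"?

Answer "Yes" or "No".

Execution trace:
Initial: [s0]cbbb
Step 1: δ(s0, c) = (s1, b, R) → b[s1]bbb
Step 2: δ(s1, b) = (s0, □, L) → [s0]b□bb
Step 3: δ(s0, b) = (s1, c, L) → [s1]□c□bb
Step 4: δ(s1, □) = (sR, c, L) → [sR]□cc□bb

The machine reaches the reject state sR and halts.
The machine halted after 4 steps (within the 8-step bound).

Answer: Yes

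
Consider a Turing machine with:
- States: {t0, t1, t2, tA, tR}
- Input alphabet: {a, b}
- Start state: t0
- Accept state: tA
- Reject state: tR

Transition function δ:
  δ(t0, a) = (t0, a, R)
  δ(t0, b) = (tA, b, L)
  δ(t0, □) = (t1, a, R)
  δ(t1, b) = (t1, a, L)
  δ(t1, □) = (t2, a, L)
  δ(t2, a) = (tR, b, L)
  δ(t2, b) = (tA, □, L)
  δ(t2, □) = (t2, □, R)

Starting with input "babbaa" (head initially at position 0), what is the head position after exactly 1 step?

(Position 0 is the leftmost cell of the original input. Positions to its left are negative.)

Execution trace (head position shown):
Step 0: [t0]babbaa  (head at position 0)
Step 1: move left → [tA]□babbaa  (head at position -1)

After 1 step, the head is at position -1.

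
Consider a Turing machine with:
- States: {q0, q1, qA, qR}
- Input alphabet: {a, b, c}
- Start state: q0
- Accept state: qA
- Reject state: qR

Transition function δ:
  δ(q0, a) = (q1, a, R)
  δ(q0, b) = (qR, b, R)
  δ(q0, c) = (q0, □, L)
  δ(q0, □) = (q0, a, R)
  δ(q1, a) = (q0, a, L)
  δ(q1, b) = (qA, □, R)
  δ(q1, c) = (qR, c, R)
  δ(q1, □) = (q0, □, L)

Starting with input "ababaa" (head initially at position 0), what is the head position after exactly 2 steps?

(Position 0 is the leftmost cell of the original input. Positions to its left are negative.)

Execution trace (head position shown):
Step 0: [q0]ababaa  (head at position 0)
Step 1: move right → a[q1]babaa  (head at position 1)
Step 2: move right → a□[qA]abaa  (head at position 2)

After 2 steps, the head is at position 2.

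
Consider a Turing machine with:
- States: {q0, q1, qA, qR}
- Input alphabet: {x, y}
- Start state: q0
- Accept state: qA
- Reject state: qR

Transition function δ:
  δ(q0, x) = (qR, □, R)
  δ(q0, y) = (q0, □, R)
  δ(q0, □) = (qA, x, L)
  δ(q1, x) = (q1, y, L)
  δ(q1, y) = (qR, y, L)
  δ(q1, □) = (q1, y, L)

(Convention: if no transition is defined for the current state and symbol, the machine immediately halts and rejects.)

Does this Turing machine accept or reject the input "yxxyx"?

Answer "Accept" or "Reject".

Execution trace:
Initial: [q0]yxxyx
Step 1: δ(q0, y) = (q0, □, R) → □[q0]xxyx
Step 2: δ(q0, x) = (qR, □, R) → □□[qR]xyx

The machine reaches the reject state qR and halts.

Answer: Reject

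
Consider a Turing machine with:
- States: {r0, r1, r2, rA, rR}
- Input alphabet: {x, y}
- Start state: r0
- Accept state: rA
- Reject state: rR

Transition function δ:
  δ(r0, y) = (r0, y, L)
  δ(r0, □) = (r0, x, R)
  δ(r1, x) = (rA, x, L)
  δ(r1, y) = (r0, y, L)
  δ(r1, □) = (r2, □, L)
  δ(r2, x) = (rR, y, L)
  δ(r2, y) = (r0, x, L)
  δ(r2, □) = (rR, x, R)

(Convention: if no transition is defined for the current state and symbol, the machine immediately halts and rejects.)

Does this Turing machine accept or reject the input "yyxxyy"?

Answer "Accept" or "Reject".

Execution trace:
Initial: [r0]yyxxyy
Step 1: δ(r0, y) = (r0, y, L) → [r0]□yyxxyy
Step 2: δ(r0, □) = (r0, x, R) → x[r0]yyxxyy
Step 3: δ(r0, y) = (r0, y, L) → [r0]xyyxxyy

No transition is defined for δ(r0, x). By convention the machine halts and rejects.

Answer: Reject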